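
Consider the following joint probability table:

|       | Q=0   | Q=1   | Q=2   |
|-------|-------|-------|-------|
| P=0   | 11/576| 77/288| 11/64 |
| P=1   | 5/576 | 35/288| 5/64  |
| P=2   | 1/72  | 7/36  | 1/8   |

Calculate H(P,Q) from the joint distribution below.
H(P,Q) = -Σ P(P,Q) log₂ P(P,Q), summed over the non-zero cells:
H(P,Q) = -[(11/576)·log₂(11/576) + (77/288)·log₂(77/288) + (11/64)·log₂(11/64) + (5/576)·log₂(5/576) + (35/288)·log₂(35/288) + (5/64)·log₂(5/64) + (1/72)·log₂(1/72) + (7/36)·log₂(7/36) + (1/8)·log₂(1/8)]
  = 0.1091 + 0.5088 + 0.4367 + 0.0594 + 0.3695 + 0.2873 + 0.0857 + 0.4594 + 0.3750
  = 2.6909 bits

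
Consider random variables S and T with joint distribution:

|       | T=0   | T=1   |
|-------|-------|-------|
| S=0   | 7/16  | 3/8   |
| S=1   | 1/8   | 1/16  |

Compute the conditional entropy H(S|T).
Marginal P(T) (column sums):
  P(T=0) = 7/16 + 1/8 = 9/16
  P(T=1) = 3/8 + 1/16 = 7/16

H(S|T) = -Σ P(S,T)·log₂ P(S|T), where P(S|T) = P(S,T) / P(T)
  (S=0,T=0): P(S|T) = (7/16)/(9/16) = 7/9;  -(7/16)·log₂(7/9) = 0.1586
  (S=0,T=1): P(S|T) = (3/8)/(7/16) = 6/7;  -(3/8)·log₂(6/7) = 0.0834
  (S=1,T=0): P(S|T) = (1/8)/(9/16) = 2/9;  -(1/8)·log₂(2/9) = 0.2712
  (S=1,T=1): P(S|T) = (1/16)/(7/16) = 1/7;  -(1/16)·log₂(1/7) = 0.1755
H(S|T) = 0.1586 + 0.0834 + 0.2712 + 0.1755
  = 0.6887 bits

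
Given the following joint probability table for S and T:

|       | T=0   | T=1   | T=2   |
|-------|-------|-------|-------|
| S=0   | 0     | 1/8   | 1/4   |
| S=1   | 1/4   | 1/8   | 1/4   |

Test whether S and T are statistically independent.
Marginal P(S) (row sums):
  P(S=0) = 0 + 1/8 + 1/4 = 3/8
  P(S=1) = 1/4 + 1/8 + 1/4 = 5/8
Marginal P(T) (column sums):
  P(T=0) = 0 + 1/4 = 1/4
  P(T=1) = 1/8 + 1/8 = 1/4
  P(T=2) = 1/4 + 1/4 = 1/2

S and T are independent iff P(S=i,T=j) = P(S=i)·P(T=j) for every cell.
  P(S=0)·P(T=0) = 3/8 × 1/4 = 3/32, but P(S=0,T=0) = 0 ✗

No, S and T are not independent. Quantitatively, I(S;T) > 0:

H(S) = -[(3/8)·log₂(3/8) + (5/8)·log₂(5/8)]
  = 0.5306 + 0.4238
  = 0.9544 bits
H(T) = -[(1/4)·log₂(1/4) + (1/4)·log₂(1/4) + (1/2)·log₂(1/2)]
  = 0.5000 + 0.5000 + 0.5000
  = 1.5000 bits
H(S,T) = -[(1/8)·log₂(1/8) + (1/4)·log₂(1/4) + (1/4)·log₂(1/4) + (1/8)·log₂(1/8) + (1/4)·log₂(1/4)]
  = 0.3750 + 0.5000 + 0.5000 + 0.3750 + 0.5000
  = 2.2500 bits
I(S;T) = H(S) + H(T) - H(S,T) = 0.9544 + 1.5000 - 2.2500 = 0.2044 bits > 0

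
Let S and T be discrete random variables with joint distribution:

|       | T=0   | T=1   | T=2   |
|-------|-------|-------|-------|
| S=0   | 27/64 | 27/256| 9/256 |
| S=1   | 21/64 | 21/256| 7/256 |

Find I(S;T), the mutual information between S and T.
Marginal P(S) (row sums):
  P(S=0) = 27/64 + 27/256 + 9/256 = 9/16
  P(S=1) = 21/64 + 21/256 + 7/256 = 7/16
Marginal P(T) (column sums):
  P(T=0) = 27/64 + 21/64 = 3/4
  P(T=1) = 27/256 + 21/256 = 3/16
  P(T=2) = 9/256 + 7/256 = 1/16

H(S) = -[(9/16)·log₂(9/16) + (7/16)·log₂(7/16)]
  = 0.4669 + 0.5218
  = 0.9887 bits
H(T) = -[(3/4)·log₂(3/4) + (3/16)·log₂(3/16) + (1/16)·log₂(1/16)]
  = 0.3113 + 0.4528 + 0.2500
  = 1.0141 bits
H(S,T) = -[(27/64)·log₂(27/64) + (27/256)·log₂(27/256) + (9/256)·log₂(9/256) + (21/64)·log₂(21/64) + (21/256)·log₂(21/256) + (7/256)·log₂(7/256)]
  = 0.5253 + 0.3423 + 0.1698 + 0.5275 + 0.2959 + 0.1420
  = 2.0028 bits

I(S;T) = H(S) + H(T) - H(S,T)
  = 0.9887 + 1.0141 - 2.0028
  = 0.0000 bits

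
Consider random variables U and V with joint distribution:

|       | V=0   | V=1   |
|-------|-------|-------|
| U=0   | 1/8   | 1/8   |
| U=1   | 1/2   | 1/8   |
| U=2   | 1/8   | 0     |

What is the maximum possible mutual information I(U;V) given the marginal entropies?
The upper bound on mutual information is I(U;V) ≤ min(H(U), H(V)).

Marginal P(U) (row sums):
  P(U=0) = 1/8 + 1/8 = 1/4
  P(U=1) = 1/2 + 1/8 = 5/8
  P(U=2) = 1/8 + 0 = 1/8
Marginal P(V) (column sums):
  P(V=0) = 1/8 + 1/2 + 1/8 = 3/4
  P(V=1) = 1/8 + 1/8 + 0 = 1/4

H(U) = -[(1/4)·log₂(1/4) + (5/8)·log₂(5/8) + (1/8)·log₂(1/8)]
  = 0.5000 + 0.4238 + 0.3750
  = 1.2988 bits
H(V) = -[(3/4)·log₂(3/4) + (1/4)·log₂(1/4)]
  = 0.3113 + 0.5000
  = 0.8113 bits

Maximum possible I(U;V) = min(1.2988, 0.8113) = 0.8113 bits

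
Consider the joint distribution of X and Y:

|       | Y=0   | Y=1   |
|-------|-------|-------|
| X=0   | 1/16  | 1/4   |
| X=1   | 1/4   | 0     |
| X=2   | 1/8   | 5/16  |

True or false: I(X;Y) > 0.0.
Marginal P(X) (row sums):
  P(X=0) = 1/16 + 1/4 = 5/16
  P(X=1) = 1/4 + 0 = 1/4
  P(X=2) = 1/8 + 5/16 = 7/16
Marginal P(Y) (column sums):
  P(Y=0) = 1/16 + 1/4 + 1/8 = 7/16
  P(Y=1) = 1/4 + 0 + 5/16 = 9/16

H(X) = -[(5/16)·log₂(5/16) + (1/4)·log₂(1/4) + (7/16)·log₂(7/16)]
  = 0.5244 + 0.5000 + 0.5218
  = 1.5462 bits
H(Y) = -[(7/16)·log₂(7/16) + (9/16)·log₂(9/16)]
  = 0.5218 + 0.4669
  = 0.9887 bits
H(X,Y) = -[(1/16)·log₂(1/16) + (1/4)·log₂(1/4) + (1/4)·log₂(1/4) + (1/8)·log₂(1/8) + (5/16)·log₂(5/16)]
  = 0.2500 + 0.5000 + 0.5000 + 0.3750 + 0.5244
  = 2.1494 bits

I(X;Y) = H(X) + H(Y) - H(X,Y)
  = 1.5462 + 0.9887 - 2.1494
  = 0.3855 bits

True. I(X;Y) = 0.3855 bits, which is > 0.0 bits.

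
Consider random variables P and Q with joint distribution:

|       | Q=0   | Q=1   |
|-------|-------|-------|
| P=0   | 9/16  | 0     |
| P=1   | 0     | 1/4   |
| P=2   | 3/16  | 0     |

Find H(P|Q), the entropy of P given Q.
Marginal P(Q) (column sums):
  P(Q=0) = 9/16 + 0 + 3/16 = 3/4
  P(Q=1) = 0 + 1/4 + 0 = 1/4

H(P|Q) = -Σ P(P,Q)·log₂ P(P|Q), where P(P|Q) = P(P,Q) / P(Q)
  (cells with P(P,Q) = 0 contribute 0)
  (P=0,Q=0): P(P|Q) = (9/16)/(3/4) = 3/4;  -(9/16)·log₂(3/4) = 0.2335
  (P=1,Q=1): P(P|Q) = (1/4)/(1/4) = 1;  -(1/4)·log₂(1) = 0.0000
  (P=2,Q=0): P(P|Q) = (3/16)/(3/4) = 1/4;  -(3/16)·log₂(1/4) = 0.3750
H(P|Q) = 0.2335 + 0.0000 + 0.3750
  = 0.6085 bits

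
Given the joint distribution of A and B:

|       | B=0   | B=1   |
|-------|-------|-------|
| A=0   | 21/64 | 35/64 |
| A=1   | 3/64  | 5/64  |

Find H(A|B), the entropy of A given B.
Marginal P(B) (column sums):
  P(B=0) = 21/64 + 3/64 = 3/8
  P(B=1) = 35/64 + 5/64 = 5/8

H(A|B) = -Σ P(A,B)·log₂ P(A|B), where P(A|B) = P(A,B) / P(B)
  (A=0,B=0): P(A|B) = (21/64)/(3/8) = 7/8;  -(21/64)·log₂(7/8) = 0.0632
  (A=0,B=1): P(A|B) = (35/64)/(5/8) = 7/8;  -(35/64)·log₂(7/8) = 0.1054
  (A=1,B=0): P(A|B) = (3/64)/(3/8) = 1/8;  -(3/64)·log₂(1/8) = 0.1406
  (A=1,B=1): P(A|B) = (5/64)/(5/8) = 1/8;  -(5/64)·log₂(1/8) = 0.2344
H(A|B) = 0.0632 + 0.1054 + 0.1406 + 0.2344
  = 0.5436 bits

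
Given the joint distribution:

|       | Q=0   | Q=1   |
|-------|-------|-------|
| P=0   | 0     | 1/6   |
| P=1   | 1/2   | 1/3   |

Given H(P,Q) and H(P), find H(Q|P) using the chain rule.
From the chain rule: H(P,Q) = H(P) + H(Q|P)
Therefore: H(Q|P) = H(P,Q) - H(P)

H(P,Q) = -[(1/6)·log₂(1/6) + (1/2)·log₂(1/2) + (1/3)·log₂(1/3)]
  = 0.4308 + 0.5000 + 0.5283
  = 1.4591 bits
Marginal P(P) (row sums):
  P(P=0) = 0 + 1/6 = 1/6
  P(P=1) = 1/2 + 1/3 = 5/6
H(P) = -[(1/6)·log₂(1/6) + (5/6)·log₂(5/6)]
  = 0.4308 + 0.2192
  = 0.6500 bits

H(Q|P) = 1.4591 - 0.6500 = 0.8091 bits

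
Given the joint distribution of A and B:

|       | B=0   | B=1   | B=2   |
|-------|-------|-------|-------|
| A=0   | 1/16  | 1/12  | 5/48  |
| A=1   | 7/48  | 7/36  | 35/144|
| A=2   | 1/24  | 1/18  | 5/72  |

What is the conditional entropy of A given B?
Marginal P(B) (column sums):
  P(B=0) = 1/16 + 7/48 + 1/24 = 1/4
  P(B=1) = 1/12 + 7/36 + 1/18 = 1/3
  P(B=2) = 5/48 + 35/144 + 5/72 = 5/12

H(A|B) = -Σ P(A,B)·log₂ P(A|B), where P(A|B) = P(A,B) / P(B)
  (A=0,B=0): P(A|B) = (1/16)/(1/4) = 1/4;  -(1/16)·log₂(1/4) = 0.1250
  (A=0,B=1): P(A|B) = (1/12)/(1/3) = 1/4;  -(1/12)·log₂(1/4) = 0.1667
  (A=0,B=2): P(A|B) = (5/48)/(5/12) = 1/4;  -(5/48)·log₂(1/4) = 0.2083
  (A=1,B=0): P(A|B) = (7/48)/(1/4) = 7/12;  -(7/48)·log₂(7/12) = 0.1134
  (A=1,B=1): P(A|B) = (7/36)/(1/3) = 7/12;  -(7/36)·log₂(7/12) = 0.1512
  (A=1,B=2): P(A|B) = (35/144)/(5/12) = 7/12;  -(35/144)·log₂(7/12) = 0.1890
  (A=2,B=0): P(A|B) = (1/24)/(1/4) = 1/6;  -(1/24)·log₂(1/6) = 0.1077
  (A=2,B=1): P(A|B) = (1/18)/(1/3) = 1/6;  -(1/18)·log₂(1/6) = 0.1436
  (A=2,B=2): P(A|B) = (5/72)/(5/12) = 1/6;  -(5/72)·log₂(1/6) = 0.1795
H(A|B) = 0.1250 + 0.1667 + 0.2083 + 0.1134 + 0.1512 + 0.1890 + 0.1077 + 0.1436 + 0.1795
  = 1.3844 bits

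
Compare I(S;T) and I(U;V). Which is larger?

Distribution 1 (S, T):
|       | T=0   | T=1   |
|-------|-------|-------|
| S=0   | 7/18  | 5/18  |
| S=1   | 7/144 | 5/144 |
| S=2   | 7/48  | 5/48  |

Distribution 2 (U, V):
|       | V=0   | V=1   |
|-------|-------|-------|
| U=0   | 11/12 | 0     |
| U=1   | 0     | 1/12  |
Distribution 1 (S, T):
Marginal P(S) (row sums):
  P(S=0) = 7/18 + 5/18 = 2/3
  P(S=1) = 7/144 + 5/144 = 1/12
  P(S=2) = 7/48 + 5/48 = 1/4
Marginal P(T) (column sums):
  P(T=0) = 7/18 + 7/144 + 7/48 = 7/12
  P(T=1) = 5/18 + 5/144 + 5/48 = 5/12

H(S) = -[(2/3)·log₂(2/3) + (1/12)·log₂(1/12) + (1/4)·log₂(1/4)]
  = 0.3900 + 0.2987 + 0.5000
  = 1.1887 bits
H(T) = -[(7/12)·log₂(7/12) + (5/12)·log₂(5/12)]
  = 0.4536 + 0.5263
  = 0.9799 bits
H(S,T) = -[(7/18)·log₂(7/18) + (5/18)·log₂(5/18) + (7/144)·log₂(7/144) + (5/144)·log₂(5/144) + (7/48)·log₂(7/48) + (5/48)·log₂(5/48)]
  = 0.5299 + 0.5133 + 0.2121 + 0.1683 + 0.4051 + 0.3399
  = 2.1686 bits

I(S;T) = H(S) + H(T) - H(S,T)
  = 1.1887 + 0.9799 - 2.1686
  = 0.0000 bits

Distribution 2 (U, V):
Marginal P(U) (row sums):
  P(U=0) = 11/12 + 0 = 11/12
  P(U=1) = 0 + 1/12 = 1/12
Marginal P(V) (column sums):
  P(V=0) = 11/12 + 0 = 11/12
  P(V=1) = 0 + 1/12 = 1/12

H(U) = -[(11/12)·log₂(11/12) + (1/12)·log₂(1/12)]
  = 0.1151 + 0.2987
  = 0.4138 bits
H(V) = -[(11/12)·log₂(11/12) + (1/12)·log₂(1/12)]
  = 0.1151 + 0.2987
  = 0.4138 bits
H(U,V) = -[(11/12)·log₂(11/12) + (1/12)·log₂(1/12)]
  = 0.1151 + 0.2987
  = 0.4138 bits

I(U;V) = H(U) + H(V) - H(U,V)
  = 0.4138 + 0.4138 - 0.4138
  = 0.4138 bits

I(U;V) = 0.4138 bits > I(S;T) = 0.0000 bits, so (U, V) has the higher mutual information (stronger dependence).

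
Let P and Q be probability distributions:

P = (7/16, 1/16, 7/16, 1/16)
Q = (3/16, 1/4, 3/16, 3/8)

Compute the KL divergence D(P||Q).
D(P||Q) = Σ P(i) log₂(P(i)/Q(i))
  i=0: (7/16) × log₂((7/16)/(3/16)) = (7/16) × log₂(7/3) = 0.5348
  i=1: (1/16) × log₂((1/16)/(1/4)) = (1/16) × log₂(1/4) = -0.1250
  i=2: (7/16) × log₂((7/16)/(3/16)) = (7/16) × log₂(7/3) = 0.5348
  i=3: (1/16) × log₂((1/16)/(3/8)) = (1/16) × log₂(1/6) = -0.1616
D(P||Q) = 0.5348 - 0.1250 + 0.5348 - 0.1616
  = 0.7830 bits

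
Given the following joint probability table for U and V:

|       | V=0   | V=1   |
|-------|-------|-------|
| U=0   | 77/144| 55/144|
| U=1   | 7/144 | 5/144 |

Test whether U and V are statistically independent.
Marginal P(U) (row sums):
  P(U=0) = 77/144 + 55/144 = 11/12
  P(U=1) = 7/144 + 5/144 = 1/12
Marginal P(V) (column sums):
  P(V=0) = 77/144 + 7/144 = 7/12
  P(V=1) = 55/144 + 5/144 = 5/12

U and V are independent iff P(U=i,V=j) = P(U=i)·P(V=j) for every cell.
  P(U=0)·P(V=0) = 11/12 × 7/12 = 77/144 = P(U=0,V=0) ✓
  P(U=0)·P(V=1) = 11/12 × 5/12 = 55/144 = P(U=0,V=1) ✓
  P(U=1)·P(V=0) = 1/12 × 7/12 = 7/144 = P(U=1,V=0) ✓
  P(U=1)·P(V=1) = 1/12 × 5/12 = 5/144 = P(U=1,V=1) ✓

Yes, U and V are independent: every cell factors, so I(U;V) = 0 bits.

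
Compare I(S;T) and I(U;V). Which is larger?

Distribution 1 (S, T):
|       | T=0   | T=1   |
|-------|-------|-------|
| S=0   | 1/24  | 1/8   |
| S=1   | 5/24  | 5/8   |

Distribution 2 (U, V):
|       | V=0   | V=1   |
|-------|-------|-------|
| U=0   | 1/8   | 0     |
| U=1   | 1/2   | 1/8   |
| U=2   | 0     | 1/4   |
Distribution 1 (S, T):
Marginal P(S) (row sums):
  P(S=0) = 1/24 + 1/8 = 1/6
  P(S=1) = 5/24 + 5/8 = 5/6
Marginal P(T) (column sums):
  P(T=0) = 1/24 + 5/24 = 1/4
  P(T=1) = 1/8 + 5/8 = 3/4

H(S) = -[(1/6)·log₂(1/6) + (5/6)·log₂(5/6)]
  = 0.4308 + 0.2192
  = 0.6500 bits
H(T) = -[(1/4)·log₂(1/4) + (3/4)·log₂(3/4)]
  = 0.5000 + 0.3113
  = 0.8113 bits
H(S,T) = -[(1/24)·log₂(1/24) + (1/8)·log₂(1/8) + (5/24)·log₂(5/24) + (5/8)·log₂(5/8)]
  = 0.1910 + 0.3750 + 0.4715 + 0.4238
  = 1.4613 bits

I(S;T) = H(S) + H(T) - H(S,T)
  = 0.6500 + 0.8113 - 1.4613
  = 0.0000 bits

Distribution 2 (U, V):
Marginal P(U) (row sums):
  P(U=0) = 1/8 + 0 = 1/8
  P(U=1) = 1/2 + 1/8 = 5/8
  P(U=2) = 0 + 1/4 = 1/4
Marginal P(V) (column sums):
  P(V=0) = 1/8 + 1/2 + 0 = 5/8
  P(V=1) = 0 + 1/8 + 1/4 = 3/8

H(U) = -[(1/8)·log₂(1/8) + (5/8)·log₂(5/8) + (1/4)·log₂(1/4)]
  = 0.3750 + 0.4238 + 0.5000
  = 1.2988 bits
H(V) = -[(5/8)·log₂(5/8) + (3/8)·log₂(3/8)]
  = 0.4238 + 0.5306
  = 0.9544 bits
H(U,V) = -[(1/8)·log₂(1/8) + (1/2)·log₂(1/2) + (1/8)·log₂(1/8) + (1/4)·log₂(1/4)]
  = 0.3750 + 0.5000 + 0.3750 + 0.5000
  = 1.7500 bits

I(U;V) = H(U) + H(V) - H(U,V)
  = 1.2988 + 0.9544 - 1.7500
  = 0.5032 bits

I(U;V) = 0.5032 bits > I(S;T) = 0.0000 bits, so (U, V) has the higher mutual information (stronger dependence).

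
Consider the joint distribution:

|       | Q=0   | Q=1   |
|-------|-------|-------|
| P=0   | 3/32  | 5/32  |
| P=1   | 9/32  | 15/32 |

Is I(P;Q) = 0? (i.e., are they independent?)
Marginal P(P) (row sums):
  P(P=0) = 3/32 + 5/32 = 1/4
  P(P=1) = 9/32 + 15/32 = 3/4
Marginal P(Q) (column sums):
  P(Q=0) = 3/32 + 9/32 = 3/8
  P(Q=1) = 5/32 + 15/32 = 5/8

P and Q are independent iff P(P=i,Q=j) = P(P=i)·P(Q=j) for every cell.
  P(P=0)·P(Q=0) = 1/4 × 3/8 = 3/32 = P(P=0,Q=0) ✓
  P(P=0)·P(Q=1) = 1/4 × 5/8 = 5/32 = P(P=0,Q=1) ✓
  P(P=1)·P(Q=0) = 3/4 × 3/8 = 9/32 = P(P=1,Q=0) ✓
  P(P=1)·P(Q=1) = 3/4 × 5/8 = 15/32 = P(P=1,Q=1) ✓

Yes, P and Q are independent: every cell factors, so I(P;Q) = 0 bits.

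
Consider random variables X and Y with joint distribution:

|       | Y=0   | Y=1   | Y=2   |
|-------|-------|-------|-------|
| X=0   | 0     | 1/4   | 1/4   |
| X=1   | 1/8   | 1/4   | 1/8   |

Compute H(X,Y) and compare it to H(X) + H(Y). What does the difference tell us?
Marginal P(X) (row sums):
  P(X=0) = 0 + 1/4 + 1/4 = 1/2
  P(X=1) = 1/8 + 1/4 + 1/8 = 1/2
Marginal P(Y) (column sums):
  P(Y=0) = 0 + 1/8 = 1/8
  P(Y=1) = 1/4 + 1/4 = 1/2
  P(Y=2) = 1/4 + 1/8 = 3/8

H(X,Y) = -[(1/4)·log₂(1/4) + (1/4)·log₂(1/4) + (1/8)·log₂(1/8) + (1/4)·log₂(1/4) + (1/8)·log₂(1/8)]
  = 0.5000 + 0.5000 + 0.3750 + 0.5000 + 0.3750
  = 2.2500 bits
H(X) = -[(1/2)·log₂(1/2) + (1/2)·log₂(1/2)]
  = 0.5000 + 0.5000
  = 1.0000 bits
H(Y) = -[(1/8)·log₂(1/8) + (1/2)·log₂(1/2) + (3/8)·log₂(3/8)]
  = 0.3750 + 0.5000 + 0.5306
  = 1.4056 bits

H(X) + H(Y) = 1.0000 + 1.4056 = 2.4056 bits
Difference: H(X) + H(Y) - H(X,Y) = 2.4056 - 2.2500 = 0.1556 bits = I(X;Y)

The difference is the mutual information; it is positive here, so X and Y are dependent (knowing one reduces uncertainty about the other by 0.1556 bits).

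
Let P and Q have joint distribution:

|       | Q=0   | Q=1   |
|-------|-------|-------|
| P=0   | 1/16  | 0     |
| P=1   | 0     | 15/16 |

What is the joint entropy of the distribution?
H(P,Q) = -Σ P(P,Q) log₂ P(P,Q), summed over the non-zero cells:
H(P,Q) = -[(1/16)·log₂(1/16) + (15/16)·log₂(15/16)]
  = 0.2500 + 0.0873
  = 0.3373 bits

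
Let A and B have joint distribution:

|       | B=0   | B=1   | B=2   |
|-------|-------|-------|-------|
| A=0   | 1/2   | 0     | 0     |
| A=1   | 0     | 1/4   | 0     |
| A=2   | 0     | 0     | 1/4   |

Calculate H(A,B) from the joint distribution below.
H(A,B) = -Σ P(A,B) log₂ P(A,B), summed over the non-zero cells:
H(A,B) = -[(1/2)·log₂(1/2) + (1/4)·log₂(1/4) + (1/4)·log₂(1/4)]
  = 0.5000 + 0.5000 + 0.5000
  = 1.5000 bits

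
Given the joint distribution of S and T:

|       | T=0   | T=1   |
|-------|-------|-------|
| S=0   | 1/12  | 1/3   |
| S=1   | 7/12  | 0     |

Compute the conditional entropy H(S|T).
Marginal P(T) (column sums):
  P(T=0) = 1/12 + 7/12 = 2/3
  P(T=1) = 1/3 + 0 = 1/3

H(S|T) = -Σ P(S,T)·log₂ P(S|T), where P(S|T) = P(S,T) / P(T)
  (cells with P(S,T) = 0 contribute 0)
  (S=0,T=0): P(S|T) = (1/12)/(2/3) = 1/8;  -(1/12)·log₂(1/8) = 0.2500
  (S=0,T=1): P(S|T) = (1/3)/(1/3) = 1;  -(1/3)·log₂(1) = 0.0000
  (S=1,T=0): P(S|T) = (7/12)/(2/3) = 7/8;  -(7/12)·log₂(7/8) = 0.1124
H(S|T) = 0.2500 + 0.0000 + 0.1124
  = 0.3624 bits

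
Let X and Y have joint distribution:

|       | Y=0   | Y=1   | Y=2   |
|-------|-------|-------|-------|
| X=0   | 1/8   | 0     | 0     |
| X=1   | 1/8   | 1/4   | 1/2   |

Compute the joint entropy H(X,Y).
H(X,Y) = -Σ P(X,Y) log₂ P(X,Y), summed over the non-zero cells:
H(X,Y) = -[(1/8)·log₂(1/8) + (1/8)·log₂(1/8) + (1/4)·log₂(1/4) + (1/2)·log₂(1/2)]
  = 0.3750 + 0.3750 + 0.5000 + 0.5000
  = 1.7500 bits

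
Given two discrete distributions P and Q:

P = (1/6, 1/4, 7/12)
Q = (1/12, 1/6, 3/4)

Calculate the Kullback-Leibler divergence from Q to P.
D(P||Q) = Σ P(i) log₂(P(i)/Q(i))
  i=0: (1/6) × log₂((1/6)/(1/12)) = (1/6) × log₂(2) = 0.1667
  i=1: (1/4) × log₂((1/4)/(1/6)) = (1/4) × log₂(3/2) = 0.1462
  i=2: (7/12) × log₂((7/12)/(3/4)) = (7/12) × log₂(7/9) = -0.2115
D(P||Q) = 0.1667 + 0.1462 - 0.2115
  = 0.1014 bits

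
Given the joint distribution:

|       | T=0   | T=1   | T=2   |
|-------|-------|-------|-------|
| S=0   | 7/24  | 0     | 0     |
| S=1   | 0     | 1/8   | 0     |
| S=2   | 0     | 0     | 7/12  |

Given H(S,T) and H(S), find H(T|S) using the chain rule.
From the chain rule: H(S,T) = H(S) + H(T|S)
Therefore: H(T|S) = H(S,T) - H(S)

H(S,T) = -[(7/24)·log₂(7/24) + (1/8)·log₂(1/8) + (7/12)·log₂(7/12)]
  = 0.5185 + 0.3750 + 0.4536
  = 1.3471 bits
Marginal P(S) (row sums):
  P(S=0) = 7/24 + 0 + 0 = 7/24
  P(S=1) = 0 + 1/8 + 0 = 1/8
  P(S=2) = 0 + 0 + 7/12 = 7/12
H(S) = -[(7/24)·log₂(7/24) + (1/8)·log₂(1/8) + (7/12)·log₂(7/12)]
  = 0.5185 + 0.3750 + 0.4536
  = 1.3471 bits

H(T|S) = 1.3471 - 1.3471 = 0.0000 bits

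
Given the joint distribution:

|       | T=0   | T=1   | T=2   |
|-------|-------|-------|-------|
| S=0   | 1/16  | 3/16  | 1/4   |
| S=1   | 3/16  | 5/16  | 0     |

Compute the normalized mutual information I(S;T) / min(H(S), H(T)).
Marginal P(S) (row sums):
  P(S=0) = 1/16 + 3/16 + 1/4 = 1/2
  P(S=1) = 3/16 + 5/16 + 0 = 1/2
Marginal P(T) (column sums):
  P(T=0) = 1/16 + 3/16 = 1/4
  P(T=1) = 3/16 + 5/16 = 1/2
  P(T=2) = 1/4 + 0 = 1/4

H(S) = -[(1/2)·log₂(1/2) + (1/2)·log₂(1/2)]
  = 0.5000 + 0.5000
  = 1.0000 bits
H(T) = -[(1/4)·log₂(1/4) + (1/2)·log₂(1/2) + (1/4)·log₂(1/4)]
  = 0.5000 + 0.5000 + 0.5000
  = 1.5000 bits
H(S,T) = -[(1/16)·log₂(1/16) + (3/16)·log₂(3/16) + (1/4)·log₂(1/4) + (3/16)·log₂(3/16) + (5/16)·log₂(5/16)]
  = 0.2500 + 0.4528 + 0.5000 + 0.4528 + 0.5244
  = 2.1800 bits

I(S;T) = H(S) + H(T) - H(S,T)
  = 1.0000 + 1.5000 - 2.1800
  = 0.3200 bits

min(H(S), H(T)) = min(1.0000, 1.5000) = 1.0000 bits
Normalized MI = 0.3200 / 1.0000 = 0.3200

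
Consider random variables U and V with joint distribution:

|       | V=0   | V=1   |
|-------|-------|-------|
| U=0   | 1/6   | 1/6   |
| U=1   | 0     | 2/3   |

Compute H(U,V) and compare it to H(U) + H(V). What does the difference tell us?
Marginal P(U) (row sums):
  P(U=0) = 1/6 + 1/6 = 1/3
  P(U=1) = 0 + 2/3 = 2/3
Marginal P(V) (column sums):
  P(V=0) = 1/6 + 0 = 1/6
  P(V=1) = 1/6 + 2/3 = 5/6

H(U,V) = -[(1/6)·log₂(1/6) + (1/6)·log₂(1/6) + (2/3)·log₂(2/3)]
  = 0.4308 + 0.4308 + 0.3900
  = 1.2516 bits
H(U) = -[(1/3)·log₂(1/3) + (2/3)·log₂(2/3)]
  = 0.5283 + 0.3900
  = 0.9183 bits
H(V) = -[(1/6)·log₂(1/6) + (5/6)·log₂(5/6)]
  = 0.4308 + 0.2192
  = 0.6500 bits

H(U) + H(V) = 0.9183 + 0.6500 = 1.5683 bits
Difference: H(U) + H(V) - H(U,V) = 1.5683 - 1.2516 = 0.3167 bits = I(U;V)

The difference is the mutual information; it is positive here, so U and V are dependent (knowing one reduces uncertainty about the other by 0.3167 bits).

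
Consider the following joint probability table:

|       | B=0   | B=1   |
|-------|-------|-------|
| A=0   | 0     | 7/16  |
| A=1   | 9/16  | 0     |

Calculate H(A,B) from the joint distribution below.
H(A,B) = -Σ P(A,B) log₂ P(A,B), summed over the non-zero cells:
H(A,B) = -[(7/16)·log₂(7/16) + (9/16)·log₂(9/16)]
  = 0.5218 + 0.4669
  = 0.9887 bits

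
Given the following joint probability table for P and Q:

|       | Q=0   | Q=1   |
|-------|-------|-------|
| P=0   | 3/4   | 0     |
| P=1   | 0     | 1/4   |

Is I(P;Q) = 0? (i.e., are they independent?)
Marginal P(P) (row sums):
  P(P=0) = 3/4 + 0 = 3/4
  P(P=1) = 0 + 1/4 = 1/4
Marginal P(Q) (column sums):
  P(Q=0) = 3/4 + 0 = 3/4
  P(Q=1) = 0 + 1/4 = 1/4

P and Q are independent iff P(P=i,Q=j) = P(P=i)·P(Q=j) for every cell.
  P(P=0)·P(Q=0) = 3/4 × 3/4 = 9/16, but P(P=0,Q=0) = 3/4 ✗

No, P and Q are not independent. Quantitatively, I(P;Q) > 0:

H(P) = -[(3/4)·log₂(3/4) + (1/4)·log₂(1/4)]
  = 0.3113 + 0.5000
  = 0.8113 bits
H(Q) = -[(3/4)·log₂(3/4) + (1/4)·log₂(1/4)]
  = 0.3113 + 0.5000
  = 0.8113 bits
H(P,Q) = -[(3/4)·log₂(3/4) + (1/4)·log₂(1/4)]
  = 0.3113 + 0.5000
  = 0.8113 bits
I(P;Q) = H(P) + H(Q) - H(P,Q) = 0.8113 + 0.8113 - 0.8113 = 0.8113 bits > 0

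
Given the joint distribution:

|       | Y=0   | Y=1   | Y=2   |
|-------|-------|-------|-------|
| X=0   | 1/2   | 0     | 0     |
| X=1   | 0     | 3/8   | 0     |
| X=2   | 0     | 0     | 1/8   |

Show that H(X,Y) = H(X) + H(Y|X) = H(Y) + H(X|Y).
Marginal P(X) (row sums):
  P(X=0) = 1/2 + 0 + 0 = 1/2
  P(X=1) = 0 + 3/8 + 0 = 3/8
  P(X=2) = 0 + 0 + 1/8 = 1/8
Marginal P(Y) (column sums):
  P(Y=0) = 1/2 + 0 + 0 = 1/2
  P(Y=1) = 0 + 3/8 + 0 = 3/8
  P(Y=2) = 0 + 0 + 1/8 = 1/8

Decomposition 1: H(X) + H(Y|X)
H(X) = -[(1/2)·log₂(1/2) + (3/8)·log₂(3/8) + (1/8)·log₂(1/8)]
  = 0.5000 + 0.5306 + 0.3750
  = 1.4056 bits
H(Y|X) = -Σ P(X,Y)·log₂ P(Y|X), where P(Y|X) = P(X,Y) / P(X)
  (cells with P(X,Y) = 0 contribute 0)
  (X=0,Y=0): P(Y|X) = (1/2)/(1/2) = 1;  -(1/2)·log₂(1) = 0.0000
  (X=1,Y=1): P(Y|X) = (3/8)/(3/8) = 1;  -(3/8)·log₂(1) = 0.0000
  (X=2,Y=2): P(Y|X) = (1/8)/(1/8) = 1;  -(1/8)·log₂(1) = 0.0000
H(Y|X) = 0.0000 + 0.0000 + 0.0000
  = 0.0000 bits
H(X) + H(Y|X) = 1.4056 + 0.0000 = 1.4056 bits

Decomposition 2: H(Y) + H(X|Y)
H(Y) = -[(1/2)·log₂(1/2) + (3/8)·log₂(3/8) + (1/8)·log₂(1/8)]
  = 0.5000 + 0.5306 + 0.3750
  = 1.4056 bits
H(X|Y) = -Σ P(X,Y)·log₂ P(X|Y), where P(X|Y) = P(X,Y) / P(Y)
  (cells with P(X,Y) = 0 contribute 0)
  (X=0,Y=0): P(X|Y) = (1/2)/(1/2) = 1;  -(1/2)·log₂(1) = 0.0000
  (X=1,Y=1): P(X|Y) = (3/8)/(3/8) = 1;  -(3/8)·log₂(1) = 0.0000
  (X=2,Y=2): P(X|Y) = (1/8)/(1/8) = 1;  -(1/8)·log₂(1) = 0.0000
H(X|Y) = 0.0000 + 0.0000 + 0.0000
  = 0.0000 bits
H(Y) + H(X|Y) = 1.4056 + 0.0000 = 1.4056 bits

Direct computation of the joint entropy:
H(X,Y) = -[(1/2)·log₂(1/2) + (3/8)·log₂(3/8) + (1/8)·log₂(1/8)]
  = 0.5000 + 0.5306 + 0.3750
  = 1.4056 bits

All three agree: H(X,Y) = 1.4056 bits ✓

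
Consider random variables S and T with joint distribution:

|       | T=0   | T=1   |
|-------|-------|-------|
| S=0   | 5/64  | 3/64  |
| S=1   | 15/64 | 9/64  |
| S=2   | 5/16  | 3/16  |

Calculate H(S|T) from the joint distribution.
Marginal P(T) (column sums):
  P(T=0) = 5/64 + 15/64 + 5/16 = 5/8
  P(T=1) = 3/64 + 9/64 + 3/16 = 3/8

H(S|T) = -Σ P(S,T)·log₂ P(S|T), where P(S|T) = P(S,T) / P(T)
  (S=0,T=0): P(S|T) = (5/64)/(5/8) = 1/8;  -(5/64)·log₂(1/8) = 0.2344
  (S=0,T=1): P(S|T) = (3/64)/(3/8) = 1/8;  -(3/64)·log₂(1/8) = 0.1406
  (S=1,T=0): P(S|T) = (15/64)/(5/8) = 3/8;  -(15/64)·log₂(3/8) = 0.3316
  (S=1,T=1): P(S|T) = (9/64)/(3/8) = 3/8;  -(9/64)·log₂(3/8) = 0.1990
  (S=2,T=0): P(S|T) = (5/16)/(5/8) = 1/2;  -(5/16)·log₂(1/2) = 0.3125
  (S=2,T=1): P(S|T) = (3/16)/(3/8) = 1/2;  -(3/16)·log₂(1/2) = 0.1875
H(S|T) = 0.2344 + 0.1406 + 0.3316 + 0.1990 + 0.3125 + 0.1875
  = 1.4056 bits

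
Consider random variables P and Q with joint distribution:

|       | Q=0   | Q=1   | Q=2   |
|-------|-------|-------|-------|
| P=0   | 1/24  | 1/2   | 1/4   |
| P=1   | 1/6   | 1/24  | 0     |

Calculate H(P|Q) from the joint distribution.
Marginal P(Q) (column sums):
  P(Q=0) = 1/24 + 1/6 = 5/24
  P(Q=1) = 1/2 + 1/24 = 13/24
  P(Q=2) = 1/4 + 0 = 1/4

H(P|Q) = -Σ P(P,Q)·log₂ P(P|Q), where P(P|Q) = P(P,Q) / P(Q)
  (cells with P(P,Q) = 0 contribute 0)
  (P=0,Q=0): P(P|Q) = (1/24)/(5/24) = 1/5;  -(1/24)·log₂(1/5) = 0.0967
  (P=0,Q=1): P(P|Q) = (1/2)/(13/24) = 12/13;  -(1/2)·log₂(12/13) = 0.0577
  (P=0,Q=2): P(P|Q) = (1/4)/(1/4) = 1;  -(1/4)·log₂(1) = 0.0000
  (P=1,Q=0): P(P|Q) = (1/6)/(5/24) = 4/5;  -(1/6)·log₂(4/5) = 0.0537
  (P=1,Q=1): P(P|Q) = (1/24)/(13/24) = 1/13;  -(1/24)·log₂(1/13) = 0.1542
H(P|Q) = 0.0967 + 0.0577 + 0.0000 + 0.0537 + 0.1542
  = 0.3623 bits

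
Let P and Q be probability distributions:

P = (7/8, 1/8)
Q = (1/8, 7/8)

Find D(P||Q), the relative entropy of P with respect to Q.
D(P||Q) = Σ P(i) log₂(P(i)/Q(i))
  i=0: (7/8) × log₂((7/8)/(1/8)) = (7/8) × log₂(7) = 2.4564
  i=1: (1/8) × log₂((1/8)/(7/8)) = (1/8) × log₂(1/7) = -0.3509
D(P||Q) = 2.4564 - 0.3509
  = 2.1055 bits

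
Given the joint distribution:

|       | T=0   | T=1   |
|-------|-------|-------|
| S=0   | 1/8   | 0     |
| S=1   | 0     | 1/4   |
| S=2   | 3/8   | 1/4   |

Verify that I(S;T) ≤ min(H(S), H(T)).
Marginal P(S) (row sums):
  P(S=0) = 1/8 + 0 = 1/8
  P(S=1) = 0 + 1/4 = 1/4
  P(S=2) = 3/8 + 1/4 = 5/8
Marginal P(T) (column sums):
  P(T=0) = 1/8 + 0 + 3/8 = 1/2
  P(T=1) = 0 + 1/4 + 1/4 = 1/2

H(S) = -[(1/8)·log₂(1/8) + (1/4)·log₂(1/4) + (5/8)·log₂(5/8)]
  = 0.3750 + 0.5000 + 0.4238
  = 1.2988 bits
H(T) = -[(1/2)·log₂(1/2) + (1/2)·log₂(1/2)]
  = 0.5000 + 0.5000
  = 1.0000 bits
H(S,T) = -[(1/8)·log₂(1/8) + (1/4)·log₂(1/4) + (3/8)·log₂(3/8) + (1/4)·log₂(1/4)]
  = 0.3750 + 0.5000 + 0.5306 + 0.5000
  = 1.9056 bits

I(S;T) = H(S) + H(T) - H(S,T)
  = 1.2988 + 1.0000 - 1.9056
  = 0.3932 bits

min(H(S), H(T)) = min(1.2988, 1.0000) = 1.0000 bits
Since 0.3932 ≤ 1.0000, the bound is satisfied ✓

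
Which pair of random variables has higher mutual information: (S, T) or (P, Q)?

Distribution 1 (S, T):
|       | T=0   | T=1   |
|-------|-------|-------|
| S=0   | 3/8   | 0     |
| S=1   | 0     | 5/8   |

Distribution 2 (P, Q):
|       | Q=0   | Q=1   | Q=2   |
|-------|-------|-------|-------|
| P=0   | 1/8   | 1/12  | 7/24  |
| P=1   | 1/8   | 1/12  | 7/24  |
Distribution 1 (S, T):
Marginal P(S) (row sums):
  P(S=0) = 3/8 + 0 = 3/8
  P(S=1) = 0 + 5/8 = 5/8
Marginal P(T) (column sums):
  P(T=0) = 3/8 + 0 = 3/8
  P(T=1) = 0 + 5/8 = 5/8

H(S) = -[(3/8)·log₂(3/8) + (5/8)·log₂(5/8)]
  = 0.5306 + 0.4238
  = 0.9544 bits
H(T) = -[(3/8)·log₂(3/8) + (5/8)·log₂(5/8)]
  = 0.5306 + 0.4238
  = 0.9544 bits
H(S,T) = -[(3/8)·log₂(3/8) + (5/8)·log₂(5/8)]
  = 0.5306 + 0.4238
  = 0.9544 bits

I(S;T) = H(S) + H(T) - H(S,T)
  = 0.9544 + 0.9544 - 0.9544
  = 0.9544 bits

Distribution 2 (P, Q):
Marginal P(P) (row sums):
  P(P=0) = 1/8 + 1/12 + 7/24 = 1/2
  P(P=1) = 1/8 + 1/12 + 7/24 = 1/2
Marginal P(Q) (column sums):
  P(Q=0) = 1/8 + 1/8 = 1/4
  P(Q=1) = 1/12 + 1/12 = 1/6
  P(Q=2) = 7/24 + 7/24 = 7/12

H(P) = -[(1/2)·log₂(1/2) + (1/2)·log₂(1/2)]
  = 0.5000 + 0.5000
  = 1.0000 bits
H(Q) = -[(1/4)·log₂(1/4) + (1/6)·log₂(1/6) + (7/12)·log₂(7/12)]
  = 0.5000 + 0.4308 + 0.4536
  = 1.3844 bits
H(P,Q) = -[(1/8)·log₂(1/8) + (1/12)·log₂(1/12) + (7/24)·log₂(7/24) + (1/8)·log₂(1/8) + (1/12)·log₂(1/12) + (7/24)·log₂(7/24)]
  = 0.3750 + 0.2987 + 0.5185 + 0.3750 + 0.2987 + 0.5185
  = 2.3844 bits

I(P;Q) = H(P) + H(Q) - H(P,Q)
  = 1.0000 + 1.3844 - 2.3844
  = 0.0000 bits

I(S;T) = 0.9544 bits > I(P;Q) = 0.0000 bits, so (S, T) has the higher mutual information (stronger dependence).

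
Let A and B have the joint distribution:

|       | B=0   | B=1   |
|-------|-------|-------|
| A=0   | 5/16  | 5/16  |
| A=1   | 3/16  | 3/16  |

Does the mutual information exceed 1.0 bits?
Marginal P(A) (row sums):
  P(A=0) = 5/16 + 5/16 = 5/8
  P(A=1) = 3/16 + 3/16 = 3/8
Marginal P(B) (column sums):
  P(B=0) = 5/16 + 3/16 = 1/2
  P(B=1) = 5/16 + 3/16 = 1/2

H(A) = -[(5/8)·log₂(5/8) + (3/8)·log₂(3/8)]
  = 0.4238 + 0.5306
  = 0.9544 bits
H(B) = -[(1/2)·log₂(1/2) + (1/2)·log₂(1/2)]
  = 0.5000 + 0.5000
  = 1.0000 bits
H(A,B) = -[(5/16)·log₂(5/16) + (5/16)·log₂(5/16) + (3/16)·log₂(3/16) + (3/16)·log₂(3/16)]
  = 0.5244 + 0.5244 + 0.4528 + 0.4528
  = 1.9544 bits

I(A;B) = H(A) + H(B) - H(A,B)
  = 0.9544 + 1.0000 - 1.9544
  = 0.0000 bits

No. I(A;B) = 0.0000 bits, which is ≤ 1.0 bits.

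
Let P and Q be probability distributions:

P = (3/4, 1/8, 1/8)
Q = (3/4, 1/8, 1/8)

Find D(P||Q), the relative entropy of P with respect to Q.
D(P||Q) = Σ P(i) log₂(P(i)/Q(i))
  i=0: (3/4) × log₂((3/4)/(3/4)) = (3/4) × log₂(1) = 0.0000
  i=1: (1/8) × log₂((1/8)/(1/8)) = (1/8) × log₂(1) = 0.0000
  i=2: (1/8) × log₂((1/8)/(1/8)) = (1/8) × log₂(1) = 0.0000
D(P||Q) = 0.0000 + 0.0000 + 0.0000
  = 0.0000 bits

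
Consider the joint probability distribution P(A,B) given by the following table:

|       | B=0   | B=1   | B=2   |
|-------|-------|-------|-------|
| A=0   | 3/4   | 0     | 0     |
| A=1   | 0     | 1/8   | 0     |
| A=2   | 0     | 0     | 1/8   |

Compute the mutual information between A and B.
Marginal P(A) (row sums):
  P(A=0) = 3/4 + 0 + 0 = 3/4
  P(A=1) = 0 + 1/8 + 0 = 1/8
  P(A=2) = 0 + 0 + 1/8 = 1/8
Marginal P(B) (column sums):
  P(B=0) = 3/4 + 0 + 0 = 3/4
  P(B=1) = 0 + 1/8 + 0 = 1/8
  P(B=2) = 0 + 0 + 1/8 = 1/8

H(A) = -[(3/4)·log₂(3/4) + (1/8)·log₂(1/8) + (1/8)·log₂(1/8)]
  = 0.3113 + 0.3750 + 0.3750
  = 1.0613 bits
H(B) = -[(3/4)·log₂(3/4) + (1/8)·log₂(1/8) + (1/8)·log₂(1/8)]
  = 0.3113 + 0.3750 + 0.3750
  = 1.0613 bits
H(A,B) = -[(3/4)·log₂(3/4) + (1/8)·log₂(1/8) + (1/8)·log₂(1/8)]
  = 0.3113 + 0.3750 + 0.3750
  = 1.0613 bits

I(A;B) = H(A) + H(B) - H(A,B)
  = 1.0613 + 1.0613 - 1.0613
  = 1.0613 bits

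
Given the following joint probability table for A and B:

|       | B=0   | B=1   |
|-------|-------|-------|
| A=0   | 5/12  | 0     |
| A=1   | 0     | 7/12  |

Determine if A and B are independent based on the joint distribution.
Marginal P(A) (row sums):
  P(A=0) = 5/12 + 0 = 5/12
  P(A=1) = 0 + 7/12 = 7/12
Marginal P(B) (column sums):
  P(B=0) = 5/12 + 0 = 5/12
  P(B=1) = 0 + 7/12 = 7/12

A and B are independent iff P(A=i,B=j) = P(A=i)·P(B=j) for every cell.
  P(A=0)·P(B=0) = 5/12 × 5/12 = 25/144, but P(A=0,B=0) = 5/12 ✗

No, A and B are not independent. Quantitatively, I(A;B) > 0:

H(A) = -[(5/12)·log₂(5/12) + (7/12)·log₂(7/12)]
  = 0.5263 + 0.4536
  = 0.9799 bits
H(B) = -[(5/12)·log₂(5/12) + (7/12)·log₂(7/12)]
  = 0.5263 + 0.4536
  = 0.9799 bits
H(A,B) = -[(5/12)·log₂(5/12) + (7/12)·log₂(7/12)]
  = 0.5263 + 0.4536
  = 0.9799 bits
I(A;B) = H(A) + H(B) - H(A,B) = 0.9799 + 0.9799 - 0.9799 = 0.9799 bits > 0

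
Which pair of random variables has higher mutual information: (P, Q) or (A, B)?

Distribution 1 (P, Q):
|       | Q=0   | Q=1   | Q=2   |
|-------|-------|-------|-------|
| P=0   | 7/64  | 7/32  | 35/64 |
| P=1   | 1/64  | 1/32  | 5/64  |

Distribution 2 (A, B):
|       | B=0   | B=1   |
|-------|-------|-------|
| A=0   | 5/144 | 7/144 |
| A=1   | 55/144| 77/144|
Distribution 1 (P, Q):
Marginal P(P) (row sums):
  P(P=0) = 7/64 + 7/32 + 35/64 = 7/8
  P(P=1) = 1/64 + 1/32 + 5/64 = 1/8
Marginal P(Q) (column sums):
  P(Q=0) = 7/64 + 1/64 = 1/8
  P(Q=1) = 7/32 + 1/32 = 1/4
  P(Q=2) = 35/64 + 5/64 = 5/8

H(P) = -[(7/8)·log₂(7/8) + (1/8)·log₂(1/8)]
  = 0.1686 + 0.3750
  = 0.5436 bits
H(Q) = -[(1/8)·log₂(1/8) + (1/4)·log₂(1/4) + (5/8)·log₂(5/8)]
  = 0.3750 + 0.5000 + 0.4238
  = 1.2988 bits
H(P,Q) = -[(7/64)·log₂(7/64) + (7/32)·log₂(7/32) + (35/64)·log₂(35/64) + (1/64)·log₂(1/64) + (1/32)·log₂(1/32) + (5/64)·log₂(5/64)]
  = 0.3492 + 0.4796 + 0.4762 + 0.0938 + 0.1563 + 0.2873
  = 1.8424 bits

I(P;Q) = H(P) + H(Q) - H(P,Q)
  = 0.5436 + 1.2988 - 1.8424
  = 0.0000 bits

Distribution 2 (A, B):
Marginal P(A) (row sums):
  P(A=0) = 5/144 + 7/144 = 1/12
  P(A=1) = 55/144 + 77/144 = 11/12
Marginal P(B) (column sums):
  P(B=0) = 5/144 + 55/144 = 5/12
  P(B=1) = 7/144 + 77/144 = 7/12

H(A) = -[(1/12)·log₂(1/12) + (11/12)·log₂(11/12)]
  = 0.2987 + 0.1151
  = 0.4138 bits
H(B) = -[(5/12)·log₂(5/12) + (7/12)·log₂(7/12)]
  = 0.5263 + 0.4536
  = 0.9799 bits
H(A,B) = -[(5/144)·log₂(5/144) + (7/144)·log₂(7/144) + (55/144)·log₂(55/144) + (77/144)·log₂(77/144)]
  = 0.1683 + 0.2121 + 0.5304 + 0.4829
  = 1.3937 bits

I(A;B) = H(A) + H(B) - H(A,B)
  = 0.4138 + 0.9799 - 1.3937
  = 0.0000 bits

Both joint tables factor as the product of their marginals, so I(P;Q) = I(A;B) = 0 bits: neither is larger (both pairs are independent).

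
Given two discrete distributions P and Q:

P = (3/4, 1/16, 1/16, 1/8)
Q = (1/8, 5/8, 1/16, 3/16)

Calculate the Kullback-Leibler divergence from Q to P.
D(P||Q) = Σ P(i) log₂(P(i)/Q(i))
  i=0: (3/4) × log₂((3/4)/(1/8)) = (3/4) × log₂(6) = 1.9387
  i=1: (1/16) × log₂((1/16)/(5/8)) = (1/16) × log₂(1/10) = -0.2076
  i=2: (1/16) × log₂((1/16)/(1/16)) = (1/16) × log₂(1) = 0.0000
  i=3: (1/8) × log₂((1/8)/(3/16)) = (1/8) × log₂(2/3) = -0.0731
D(P||Q) = 1.9387 - 0.2076 + 0.0000 - 0.0731
  = 1.6580 bits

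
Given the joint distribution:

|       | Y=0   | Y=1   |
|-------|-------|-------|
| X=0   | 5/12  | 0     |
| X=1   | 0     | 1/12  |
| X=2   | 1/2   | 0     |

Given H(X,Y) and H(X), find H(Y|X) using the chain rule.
From the chain rule: H(X,Y) = H(X) + H(Y|X)
Therefore: H(Y|X) = H(X,Y) - H(X)

H(X,Y) = -[(5/12)·log₂(5/12) + (1/12)·log₂(1/12) + (1/2)·log₂(1/2)]
  = 0.5263 + 0.2987 + 0.5000
  = 1.3250 bits
Marginal P(X) (row sums):
  P(X=0) = 5/12 + 0 = 5/12
  P(X=1) = 0 + 1/12 = 1/12
  P(X=2) = 1/2 + 0 = 1/2
H(X) = -[(5/12)·log₂(5/12) + (1/12)·log₂(1/12) + (1/2)·log₂(1/2)]
  = 0.5263 + 0.2987 + 0.5000
  = 1.3250 bits

H(Y|X) = 1.3250 - 1.3250 = 0.0000 bits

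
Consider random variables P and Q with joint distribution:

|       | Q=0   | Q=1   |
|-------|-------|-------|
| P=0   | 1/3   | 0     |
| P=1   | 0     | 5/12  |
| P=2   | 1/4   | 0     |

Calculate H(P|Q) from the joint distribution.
Marginal P(Q) (column sums):
  P(Q=0) = 1/3 + 0 + 1/4 = 7/12
  P(Q=1) = 0 + 5/12 + 0 = 5/12

H(P|Q) = -Σ P(P,Q)·log₂ P(P|Q), where P(P|Q) = P(P,Q) / P(Q)
  (cells with P(P,Q) = 0 contribute 0)
  (P=0,Q=0): P(P|Q) = (1/3)/(7/12) = 4/7;  -(1/3)·log₂(4/7) = 0.2691
  (P=1,Q=1): P(P|Q) = (5/12)/(5/12) = 1;  -(5/12)·log₂(1) = 0.0000
  (P=2,Q=0): P(P|Q) = (1/4)/(7/12) = 3/7;  -(1/4)·log₂(3/7) = 0.3056
H(P|Q) = 0.2691 + 0.0000 + 0.3056
  = 0.5747 bits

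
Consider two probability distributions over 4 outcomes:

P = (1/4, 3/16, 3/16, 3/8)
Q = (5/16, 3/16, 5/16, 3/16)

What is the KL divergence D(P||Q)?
D(P||Q) = Σ P(i) log₂(P(i)/Q(i))
  i=0: (1/4) × log₂((1/4)/(5/16)) = (1/4) × log₂(4/5) = -0.0805
  i=1: (3/16) × log₂((3/16)/(3/16)) = (3/16) × log₂(1) = 0.0000
  i=2: (3/16) × log₂((3/16)/(5/16)) = (3/16) × log₂(3/5) = -0.1382
  i=3: (3/8) × log₂((3/8)/(3/16)) = (3/8) × log₂(2) = 0.3750
D(P||Q) = -0.0805 + 0.0000 - 0.1382 + 0.3750
  = 0.1563 bits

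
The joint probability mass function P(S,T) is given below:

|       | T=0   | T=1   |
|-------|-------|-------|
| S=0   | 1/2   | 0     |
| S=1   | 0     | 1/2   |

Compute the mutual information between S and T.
Marginal P(S) (row sums):
  P(S=0) = 1/2 + 0 = 1/2
  P(S=1) = 0 + 1/2 = 1/2
Marginal P(T) (column sums):
  P(T=0) = 1/2 + 0 = 1/2
  P(T=1) = 0 + 1/2 = 1/2

H(S) = -[(1/2)·log₂(1/2) + (1/2)·log₂(1/2)]
  = 0.5000 + 0.5000
  = 1.0000 bits
H(T) = -[(1/2)·log₂(1/2) + (1/2)·log₂(1/2)]
  = 0.5000 + 0.5000
  = 1.0000 bits
H(S,T) = -[(1/2)·log₂(1/2) + (1/2)·log₂(1/2)]
  = 0.5000 + 0.5000
  = 1.0000 bits

I(S;T) = H(S) + H(T) - H(S,T)
  = 1.0000 + 1.0000 - 1.0000
  = 1.0000 bits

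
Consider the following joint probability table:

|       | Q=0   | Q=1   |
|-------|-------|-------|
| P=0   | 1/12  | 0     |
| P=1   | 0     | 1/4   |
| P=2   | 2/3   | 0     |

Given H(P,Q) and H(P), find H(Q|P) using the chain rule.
From the chain rule: H(P,Q) = H(P) + H(Q|P)
Therefore: H(Q|P) = H(P,Q) - H(P)

H(P,Q) = -[(1/12)·log₂(1/12) + (1/4)·log₂(1/4) + (2/3)·log₂(2/3)]
  = 0.2987 + 0.5000 + 0.3900
  = 1.1887 bits
Marginal P(P) (row sums):
  P(P=0) = 1/12 + 0 = 1/12
  P(P=1) = 0 + 1/4 = 1/4
  P(P=2) = 2/3 + 0 = 2/3
H(P) = -[(1/12)·log₂(1/12) + (1/4)·log₂(1/4) + (2/3)·log₂(2/3)]
  = 0.2987 + 0.5000 + 0.3900
  = 1.1887 bits

H(Q|P) = 1.1887 - 1.1887 = 0.0000 bits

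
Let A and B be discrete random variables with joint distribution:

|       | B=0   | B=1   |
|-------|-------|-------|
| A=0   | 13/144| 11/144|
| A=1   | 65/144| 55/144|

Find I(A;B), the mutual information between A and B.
Marginal P(A) (row sums):
  P(A=0) = 13/144 + 11/144 = 1/6
  P(A=1) = 65/144 + 55/144 = 5/6
Marginal P(B) (column sums):
  P(B=0) = 13/144 + 65/144 = 13/24
  P(B=1) = 11/144 + 55/144 = 11/24

H(A) = -[(1/6)·log₂(1/6) + (5/6)·log₂(5/6)]
  = 0.4308 + 0.2192
  = 0.6500 bits
H(B) = -[(13/24)·log₂(13/24) + (11/24)·log₂(11/24)]
  = 0.4791 + 0.5159
  = 0.9950 bits
H(A,B) = -[(13/144)·log₂(13/144) + (11/144)·log₂(11/144) + (65/144)·log₂(65/144) + (55/144)·log₂(55/144)]
  = 0.3132 + 0.2834 + 0.5180 + 0.5304
  = 1.6450 bits

I(A;B) = H(A) + H(B) - H(A,B)
  = 0.6500 + 0.9950 - 1.6450
  = 0.0000 bits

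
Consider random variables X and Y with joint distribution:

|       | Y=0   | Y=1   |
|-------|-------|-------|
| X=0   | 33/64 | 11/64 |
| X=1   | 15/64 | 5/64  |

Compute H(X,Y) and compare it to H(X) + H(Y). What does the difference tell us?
Marginal P(X) (row sums):
  P(X=0) = 33/64 + 11/64 = 11/16
  P(X=1) = 15/64 + 5/64 = 5/16
Marginal P(Y) (column sums):
  P(Y=0) = 33/64 + 15/64 = 3/4
  P(Y=1) = 11/64 + 5/64 = 1/4

H(X,Y) = -[(33/64)·log₂(33/64) + (11/64)·log₂(11/64) + (15/64)·log₂(15/64) + (5/64)·log₂(5/64)]
  = 0.4927 + 0.4367 + 0.4906 + 0.2873
  = 1.7073 bits
H(X) = -[(11/16)·log₂(11/16) + (5/16)·log₂(5/16)]
  = 0.3716 + 0.5244
  = 0.8960 bits
H(Y) = -[(3/4)·log₂(3/4) + (1/4)·log₂(1/4)]
  = 0.3113 + 0.5000
  = 0.8113 bits

H(X) + H(Y) = 0.8960 + 0.8113 = 1.7073 bits
Difference: H(X) + H(Y) - H(X,Y) = 1.7073 - 1.7073 = 0.0000 bits = I(X;Y)

The difference is the mutual information; it is 0 here, so X and Y are independent (the joint entropy equals the sum of the marginal entropies).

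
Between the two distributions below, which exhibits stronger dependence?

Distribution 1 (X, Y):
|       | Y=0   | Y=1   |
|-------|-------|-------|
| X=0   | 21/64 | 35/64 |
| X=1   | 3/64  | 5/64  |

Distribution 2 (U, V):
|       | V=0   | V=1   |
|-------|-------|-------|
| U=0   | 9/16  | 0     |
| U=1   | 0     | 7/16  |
Distribution 1 (X, Y):
Marginal P(X) (row sums):
  P(X=0) = 21/64 + 35/64 = 7/8
  P(X=1) = 3/64 + 5/64 = 1/8
Marginal P(Y) (column sums):
  P(Y=0) = 21/64 + 3/64 = 3/8
  P(Y=1) = 35/64 + 5/64 = 5/8

H(X) = -[(7/8)·log₂(7/8) + (1/8)·log₂(1/8)]
  = 0.1686 + 0.3750
  = 0.5436 bits
H(Y) = -[(3/8)·log₂(3/8) + (5/8)·log₂(5/8)]
  = 0.5306 + 0.4238
  = 0.9544 bits
H(X,Y) = -[(21/64)·log₂(21/64) + (35/64)·log₂(35/64) + (3/64)·log₂(3/64) + (5/64)·log₂(5/64)]
  = 0.5275 + 0.4762 + 0.2070 + 0.2873
  = 1.4980 bits

I(X;Y) = H(X) + H(Y) - H(X,Y)
  = 0.5436 + 0.9544 - 1.4980
  = 0.0000 bits

Distribution 2 (U, V):
Marginal P(U) (row sums):
  P(U=0) = 9/16 + 0 = 9/16
  P(U=1) = 0 + 7/16 = 7/16
Marginal P(V) (column sums):
  P(V=0) = 9/16 + 0 = 9/16
  P(V=1) = 0 + 7/16 = 7/16

H(U) = -[(9/16)·log₂(9/16) + (7/16)·log₂(7/16)]
  = 0.4669 + 0.5218
  = 0.9887 bits
H(V) = -[(9/16)·log₂(9/16) + (7/16)·log₂(7/16)]
  = 0.4669 + 0.5218
  = 0.9887 bits
H(U,V) = -[(9/16)·log₂(9/16) + (7/16)·log₂(7/16)]
  = 0.4669 + 0.5218
  = 0.9887 bits

I(U;V) = H(U) + H(V) - H(U,V)
  = 0.9887 + 0.9887 - 0.9887
  = 0.9887 bits

I(U;V) = 0.9887 bits > I(X;Y) = 0.0000 bits, so (U, V) has the higher mutual information (stronger dependence).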